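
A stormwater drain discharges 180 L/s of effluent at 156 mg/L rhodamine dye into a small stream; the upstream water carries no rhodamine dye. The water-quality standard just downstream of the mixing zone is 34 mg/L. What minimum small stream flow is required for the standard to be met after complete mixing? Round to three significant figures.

Set C_mix = 34: (Q·0 + 180.0·156.0) / (Q + 180.0) = 34
→ Q = 180.0·(156.0 − 34)/(34 − 0) = 645.9 L/s.

646 L/s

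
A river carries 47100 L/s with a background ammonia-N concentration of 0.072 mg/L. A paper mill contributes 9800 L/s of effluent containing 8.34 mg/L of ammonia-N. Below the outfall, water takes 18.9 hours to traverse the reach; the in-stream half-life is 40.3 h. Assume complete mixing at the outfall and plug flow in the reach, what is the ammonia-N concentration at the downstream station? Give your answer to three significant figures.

Mass balance: C = (47100·0.07200 + 9800·8.340) / 56900 = 85120/56900 = 1.496 mg/L.
Half-life 40.3 h → k = ln 2 / 40.3 = 0.01720 h⁻¹ = 0.4128 d⁻¹.
Decay over the reach: 1.496·exp(−kt) = 1.496·0.7225 = 1.081 mg/L.

1.08 mg/L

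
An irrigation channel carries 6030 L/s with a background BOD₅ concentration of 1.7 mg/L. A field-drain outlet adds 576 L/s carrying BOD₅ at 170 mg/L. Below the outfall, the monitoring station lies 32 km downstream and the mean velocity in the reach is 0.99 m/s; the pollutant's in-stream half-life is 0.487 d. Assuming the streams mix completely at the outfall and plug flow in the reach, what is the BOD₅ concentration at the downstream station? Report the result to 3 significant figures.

Mass balance: C = (6030·1.700 + 576.0·170.0) / 6606 = 108200/6606 = 16.37 mg/L.
Travel time t = 32·1000 / 0.99 = 32320 s = 8.979 h.
Half-life 0.487 d → k = ln 2 / 0.487 = 1.423 d⁻¹.
Applying C = C₀e^(−kt): 16.37 × 0.5872 = 9.614 mg/L.

9.61 mg/L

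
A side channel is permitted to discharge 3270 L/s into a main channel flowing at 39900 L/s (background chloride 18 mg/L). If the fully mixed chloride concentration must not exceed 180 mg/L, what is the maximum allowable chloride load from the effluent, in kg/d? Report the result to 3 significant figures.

609000 kg/d

Mass balance at the limit: 39900·18.00 + 3270·Cₑ = 43170·180 → Cₑ = 2157 mg/L.
3270 L/s = 3.270 m³/s. Load = 3.270 m³/s × 2157 g/m³ × 86 400 s/d = 609300 kg/d.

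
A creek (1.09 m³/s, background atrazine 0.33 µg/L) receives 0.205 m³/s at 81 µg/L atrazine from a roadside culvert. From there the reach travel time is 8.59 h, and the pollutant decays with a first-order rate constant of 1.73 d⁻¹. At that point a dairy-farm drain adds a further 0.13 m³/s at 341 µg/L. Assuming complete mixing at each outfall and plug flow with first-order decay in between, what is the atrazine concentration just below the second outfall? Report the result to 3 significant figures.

Mass balance: C = (1.090·0.3300 + 0.2050·81.00) / 1.295 = 16.96/1.295 = 13.10 µg/L; combined flow 1.295 m³/s.
Applying C = C₀e^(−kt): 13.10 × 0.5384 = 7.053 µg/L.
Second outfall: C = (1.295·7.053 + 0.1300·341.0)/1.425 = 37.52 µg/L.

37.5 µg/L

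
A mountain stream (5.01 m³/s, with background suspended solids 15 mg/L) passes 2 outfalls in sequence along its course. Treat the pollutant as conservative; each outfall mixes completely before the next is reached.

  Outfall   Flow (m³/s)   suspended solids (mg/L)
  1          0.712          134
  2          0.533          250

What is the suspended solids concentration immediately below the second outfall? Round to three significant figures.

48.6 mg/L

Outfall 1: combined Q = 5.722 m³/s; C = (5.010·15.00 + 0.7120·134.0)/5.722 = 29.81 mg/L.
Outfall 2: combined Q = 6.255 m³/s; C = (5.722·29.81 + 0.5330·250.0)/6.255 = 48.57 mg/L.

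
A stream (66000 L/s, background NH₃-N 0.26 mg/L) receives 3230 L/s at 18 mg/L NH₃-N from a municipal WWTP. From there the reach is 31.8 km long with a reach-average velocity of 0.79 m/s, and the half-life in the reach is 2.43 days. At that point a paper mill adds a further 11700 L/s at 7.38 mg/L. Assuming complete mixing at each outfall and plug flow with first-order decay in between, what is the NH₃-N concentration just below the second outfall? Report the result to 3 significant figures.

Flow-weighted average: C = (66000·0.2600 + 3230·18.00) / 69230 = 75300/69230 = 1.088 mg/L; combined flow 69230 L/s.
Travel time t = 31.8·1000 / 0.79 = 40250 s = 11.18 h.
Half-life 2.43 d → k = ln 2 / 2.43 = 0.2852 d⁻¹.
Applying C = C₀e^(−kt): 1.088 × 0.8756 = 0.9523 mg/L.
Second outfall: C = (69230·0.9523 + 11700·7.380)/80930 = 1.882 mg/L.

1.88 mg/L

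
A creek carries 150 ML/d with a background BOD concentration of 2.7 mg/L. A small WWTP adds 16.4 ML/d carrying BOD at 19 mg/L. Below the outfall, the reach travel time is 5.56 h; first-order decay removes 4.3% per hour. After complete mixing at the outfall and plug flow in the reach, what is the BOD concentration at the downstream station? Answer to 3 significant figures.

3.37 mg/L

Mixed concentration C = ΣQC/ΣQ = (150.0·2.700 + 16.40·19.00) / 166.4 = 716.6/166.4 = 4.306 mg/L.
4.3%/h lost → k = −ln(1 − 0.043) = 0.04395 h⁻¹.
After decay, C = 4.306 × e^(−kt) = 4.306 × 0.7832 = 3.373 mg/L.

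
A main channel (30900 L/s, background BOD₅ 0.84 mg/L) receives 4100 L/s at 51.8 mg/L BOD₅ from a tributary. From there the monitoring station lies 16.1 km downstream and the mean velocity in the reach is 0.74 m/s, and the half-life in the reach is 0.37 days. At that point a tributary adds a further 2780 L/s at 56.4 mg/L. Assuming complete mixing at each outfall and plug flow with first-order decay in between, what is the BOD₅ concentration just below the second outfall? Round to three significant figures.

8.09 mg/L

Mixed concentration C = ΣQC/ΣQ = (30900·0.8400 + 4100·51.80) / 35000 = 238300/35000 = 6.810 mg/L; combined flow 35000 L/s.
Travel time t = 16.1·1000 / 0.74 = 21760 s = 6.044 h.
Half-life 0.37 d → k = ln 2 / 0.37 = 1.873 d⁻¹.
First-order decay: C = 6.810·exp(−k·t) = 6.810·0.6239 = 4.249 mg/L.
At the second outfall, C = (35000·4.249 + 2780·56.40) / (35000 + 2780) = 8.086 mg/L.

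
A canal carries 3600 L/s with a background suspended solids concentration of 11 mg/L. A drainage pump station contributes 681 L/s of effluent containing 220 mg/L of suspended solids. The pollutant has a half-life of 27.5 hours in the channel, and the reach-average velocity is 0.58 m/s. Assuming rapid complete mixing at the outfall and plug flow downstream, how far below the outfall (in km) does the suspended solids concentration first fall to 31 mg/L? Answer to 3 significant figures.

Mixed concentration C = ΣQC/ΣQ = (3600·11.00 + 681.0·220.0) / 4281 = 189400/4281 = 44.25 mg/L.
Half-life 27.5 h → k = ln 2 / 27.5 = 0.02521 h⁻¹ = 0.6049 d⁻¹.
Set 44.25·exp(−k·t) = 31 → t = ln(44.25/31)/k = 50820 s = 14.12 h.
Distance = v·t = 0.58·50820 = 29470 m = 29.47 km.

29.5 km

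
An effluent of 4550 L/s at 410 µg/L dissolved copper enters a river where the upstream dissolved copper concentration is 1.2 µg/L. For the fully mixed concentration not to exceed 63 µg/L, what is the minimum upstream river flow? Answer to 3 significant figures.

25500 L/s

Set C_mix = 63: (Q·1.200 + 4550·410.0) / (Q + 4550) = 63
→ Q = 4550·(410.0 − 63)/(63 − 1.200) = 25550 L/s.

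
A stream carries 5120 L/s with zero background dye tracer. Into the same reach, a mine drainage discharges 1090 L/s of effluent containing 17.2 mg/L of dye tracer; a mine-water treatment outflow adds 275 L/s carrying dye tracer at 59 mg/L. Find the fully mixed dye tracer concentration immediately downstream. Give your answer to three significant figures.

5.39 mg/L

Flow-weighted average: C = (5120·0 + 1090·17.20 + 275.0·59.00) / 6485 = 34970/6485 = 5.393 mg/L.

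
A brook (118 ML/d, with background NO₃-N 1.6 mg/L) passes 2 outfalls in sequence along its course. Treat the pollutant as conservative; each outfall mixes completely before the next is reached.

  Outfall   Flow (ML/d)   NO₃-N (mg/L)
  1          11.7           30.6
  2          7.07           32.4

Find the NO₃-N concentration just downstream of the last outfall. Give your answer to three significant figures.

5.67 mg/L

After outfall 1: Q = 118.0 + 11.70 = 129.7 ML/d; C = (118.0·1.600 + 11.70·30.60)/129.7 = 4.216 mg/L.
After outfall 2: Q = 129.7 + 7.070 = 136.8 ML/d; C = (129.7·4.216 + 7.070·32.40)/136.8 = 5.673 mg/L.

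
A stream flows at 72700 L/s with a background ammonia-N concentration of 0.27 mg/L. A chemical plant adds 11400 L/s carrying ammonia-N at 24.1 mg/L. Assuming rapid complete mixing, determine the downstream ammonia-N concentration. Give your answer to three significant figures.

After mixing, C = (72700·0.2700 + 11400·24.10) / 84100 = 294400/84100 = 3.500 mg/L.

3.50 mg/L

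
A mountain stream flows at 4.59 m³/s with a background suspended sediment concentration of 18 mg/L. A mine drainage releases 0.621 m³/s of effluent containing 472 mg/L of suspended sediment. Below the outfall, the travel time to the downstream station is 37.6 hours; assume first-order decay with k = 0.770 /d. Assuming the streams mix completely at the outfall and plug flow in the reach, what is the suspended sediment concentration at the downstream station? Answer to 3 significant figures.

21.6 mg/L

After mixing, C = (4.590·18.00 + 0.6210·472.0) / 5.211 = 375.7/5.211 = 72.10 mg/L.
First-order decay: C = 72.10·exp(−k·t) = 72.10·0.2993 = 21.58 mg/L.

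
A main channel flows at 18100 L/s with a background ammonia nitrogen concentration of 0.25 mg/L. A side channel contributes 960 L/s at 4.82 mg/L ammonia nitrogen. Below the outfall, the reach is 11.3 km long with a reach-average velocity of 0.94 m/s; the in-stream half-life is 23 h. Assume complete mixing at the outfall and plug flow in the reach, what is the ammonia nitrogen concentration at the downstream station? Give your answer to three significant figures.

Mixed concentration C = ΣQC/ΣQ = (18100·0.2500 + 960.0·4.820) / 19060 = 9152/19060 = 0.4802 mg/L.
Travel time t = 11.3·1000 / 0.94 = 12020 s = 3.339 h.
Half-life 23 h → k = ln 2 / 23 = 0.03014 h⁻¹ = 0.7233 d⁻¹.
After decay, C = 0.4802 × e^(−kt) = 0.4802 × 0.9043 = 0.4342 mg/L.

0.434 mg/L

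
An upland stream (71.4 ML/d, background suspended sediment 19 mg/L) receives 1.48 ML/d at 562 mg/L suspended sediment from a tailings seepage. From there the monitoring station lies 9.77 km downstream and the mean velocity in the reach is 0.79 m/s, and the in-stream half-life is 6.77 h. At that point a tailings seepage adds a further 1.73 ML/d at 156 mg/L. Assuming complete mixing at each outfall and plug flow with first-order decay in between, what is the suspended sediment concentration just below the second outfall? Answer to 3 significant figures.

After mixing, C = (71.40·19.00 + 1.480·562.0) / 72.88 = 2188/72.88 = 30.03 mg/L; combined flow 72.88 ML/d.
Travel time t = 9.77·1000 / 0.79 = 12370 s = 3.435 h.
Half-life 6.77 h → k = ln 2 / 6.77 = 0.1024 h⁻¹ = 2.457 d⁻¹.
After decay, C = 30.03 × e^(−kt) = 30.03 × 0.7035 = 21.12 mg/L.
At the second outfall, C = (72.88·21.12 + 1.730·156.0) / (72.88 + 1.730) = 24.25 mg/L.

24.3 mg/L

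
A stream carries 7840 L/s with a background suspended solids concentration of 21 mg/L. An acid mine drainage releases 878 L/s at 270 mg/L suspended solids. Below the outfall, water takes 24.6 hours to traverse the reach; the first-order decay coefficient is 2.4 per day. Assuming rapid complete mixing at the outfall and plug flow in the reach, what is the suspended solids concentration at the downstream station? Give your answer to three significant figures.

3.94 mg/L

Conservation of mass: C = (7840·21.00 + 878.0·270.0) / 8718 = 401700/8718 = 46.08 mg/L.
Applying C = C₀e^(−kt): 46.08 × 0.08543 = 3.937 mg/L.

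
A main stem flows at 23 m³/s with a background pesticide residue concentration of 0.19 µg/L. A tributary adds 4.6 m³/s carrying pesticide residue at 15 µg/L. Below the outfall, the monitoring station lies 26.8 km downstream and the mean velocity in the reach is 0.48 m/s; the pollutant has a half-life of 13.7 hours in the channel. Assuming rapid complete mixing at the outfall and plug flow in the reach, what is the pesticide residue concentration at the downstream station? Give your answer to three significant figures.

Conservation of mass: C = (23.00·0.1900 + 4.600·15.00) / 27.60 = 73.37/27.60 = 2.658 µg/L.
Travel time t = 26.8·1000 / 0.48 = 55830 s = 15.51 h.
Half-life 13.7 h → k = ln 2 / 13.7 = 0.05059 h⁻¹ = 1.214 d⁻¹.
After decay, C = 2.658 × e^(−kt) = 2.658 × 0.4563 = 1.213 µg/L.

1.21 µg/L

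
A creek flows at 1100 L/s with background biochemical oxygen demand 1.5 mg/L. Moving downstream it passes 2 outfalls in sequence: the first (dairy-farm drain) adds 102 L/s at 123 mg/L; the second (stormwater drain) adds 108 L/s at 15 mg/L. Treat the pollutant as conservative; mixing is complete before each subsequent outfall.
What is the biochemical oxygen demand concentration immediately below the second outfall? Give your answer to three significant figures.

Outfall 1: combined Q = 1202 L/s; C = (1100·1.500 + 102.0·123.0)/1202 = 11.81 mg/L.
Outfall 2: combined Q = 1310 L/s; C = (1202·11.81 + 108.0·15.00)/1310 = 12.07 mg/L.

12.1 mg/L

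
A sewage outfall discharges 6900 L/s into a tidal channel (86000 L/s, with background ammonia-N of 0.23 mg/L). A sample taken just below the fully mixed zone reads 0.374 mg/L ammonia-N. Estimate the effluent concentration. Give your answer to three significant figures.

Mass balance: 86000·0.2300 + 6900·Cₑ = 92900·0.3740
→ Cₑ = (92900·0.3740 − 86000·0.2300) / 6900 = 2.169 mg/L.

2.17 mg/L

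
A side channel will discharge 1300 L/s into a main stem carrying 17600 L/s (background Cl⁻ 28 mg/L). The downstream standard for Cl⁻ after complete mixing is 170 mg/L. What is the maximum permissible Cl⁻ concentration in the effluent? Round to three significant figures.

2090 mg/L

At the limit, (Qr·Cr + Qe·Cₑ)/(Qr + Qe) = 170:
Cₑ = (18900·170 − 17600·28.00) / 1300 = 2092 mg/L.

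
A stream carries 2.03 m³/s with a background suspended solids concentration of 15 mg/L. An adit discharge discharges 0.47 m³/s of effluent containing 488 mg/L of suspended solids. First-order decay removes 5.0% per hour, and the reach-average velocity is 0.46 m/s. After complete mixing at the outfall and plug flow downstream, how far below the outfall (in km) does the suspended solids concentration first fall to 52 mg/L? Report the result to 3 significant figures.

22.4 km

Conservation of mass: C = (2.030·15.00 + 0.4700·488.0) / 2.500 = 259.8/2.500 = 103.9 mg/L.
5.0%/h lost → k = −ln(1 − 0.05) = 0.05129 h⁻¹.
Set 103.9·exp(−k·t) = 52 → t = ln(103.9/52)/k = 48600 s = 13.50 h.
Distance = v·t = 0.46·48600 = 22350 m = 22.35 km.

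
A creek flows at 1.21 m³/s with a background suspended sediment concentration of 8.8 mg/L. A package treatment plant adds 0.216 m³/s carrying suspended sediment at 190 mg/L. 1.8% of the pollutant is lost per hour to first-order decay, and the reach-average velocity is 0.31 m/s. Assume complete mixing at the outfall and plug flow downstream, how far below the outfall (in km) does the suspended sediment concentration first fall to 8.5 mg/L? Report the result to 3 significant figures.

Flow-weighted average: C = (1.210·8.800 + 0.2160·190.0) / 1.426 = 51.69/1.426 = 36.25 mg/L.
1.8%/h lost → k = −ln(1 − 0.018) = 0.01816 h⁻¹.
Set 36.25·exp(−k·t) = 8.5 → t = ln(36.25/8.5)/k = 287400 s = 79.84 h.
Distance = v·t = 0.31·287400 = 89110 m = 89.11 km.

89.1 km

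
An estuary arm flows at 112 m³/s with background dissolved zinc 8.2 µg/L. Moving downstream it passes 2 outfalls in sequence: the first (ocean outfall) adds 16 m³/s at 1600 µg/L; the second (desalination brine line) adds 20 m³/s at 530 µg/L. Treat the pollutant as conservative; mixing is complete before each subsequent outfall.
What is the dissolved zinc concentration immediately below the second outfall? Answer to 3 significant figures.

After outfall 1: Q = 112.0 + 16.00 = 128.0 m³/s; C = (112.0·8.200 + 16.00·1600)/128.0 = 207.2 µg/L.
After outfall 2: Q = 128.0 + 20.00 = 148.0 m³/s; C = (128.0·207.2 + 20.00·530.0)/148.0 = 250.8 µg/L.

251 µg/L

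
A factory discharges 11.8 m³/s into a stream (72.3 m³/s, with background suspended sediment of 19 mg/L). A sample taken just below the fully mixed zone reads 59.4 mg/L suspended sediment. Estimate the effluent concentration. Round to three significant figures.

307 mg/L

Mass balance: 72.30·19.00 + 11.80·Cₑ = 84.10·59.40
→ Cₑ = (84.10·59.40 − 72.30·19.00) / 11.80 = 306.9 mg/L.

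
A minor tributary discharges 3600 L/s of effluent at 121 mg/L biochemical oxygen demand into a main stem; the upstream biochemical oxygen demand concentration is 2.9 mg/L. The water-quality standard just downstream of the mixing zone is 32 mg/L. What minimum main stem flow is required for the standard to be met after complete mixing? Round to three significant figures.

Set C_mix = 32: (Q·2.900 + 3600·121.0) / (Q + 3600) = 32
→ Q = 3600·(121.0 − 32)/(32 − 2.900) = 11010 L/s.

11000 L/s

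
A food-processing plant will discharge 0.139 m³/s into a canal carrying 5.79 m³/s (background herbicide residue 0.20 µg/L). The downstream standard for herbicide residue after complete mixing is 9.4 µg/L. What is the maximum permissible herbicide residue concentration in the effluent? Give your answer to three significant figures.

393 µg/L

At the limit, (Qr·Cr + Qe·Cₑ)/(Qr + Qe) = 9.4:
Cₑ = (5.929·9.4 − 5.790·0.2000) / 0.1390 = 392.6 µg/L.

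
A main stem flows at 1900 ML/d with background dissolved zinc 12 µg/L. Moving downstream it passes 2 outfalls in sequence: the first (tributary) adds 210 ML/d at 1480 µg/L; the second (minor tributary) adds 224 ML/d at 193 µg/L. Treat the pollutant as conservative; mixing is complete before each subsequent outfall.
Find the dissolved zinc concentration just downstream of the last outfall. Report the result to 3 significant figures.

161 µg/L

Below outfall 1: Q → 2110 ML/d, C = (1900·12.00 + 210.0·1480)/2110 = 158.1 µg/L.
Below outfall 2: Q → 2334 ML/d, C = (2110·158.1 + 224.0·193.0)/2334 = 161.5 µg/L.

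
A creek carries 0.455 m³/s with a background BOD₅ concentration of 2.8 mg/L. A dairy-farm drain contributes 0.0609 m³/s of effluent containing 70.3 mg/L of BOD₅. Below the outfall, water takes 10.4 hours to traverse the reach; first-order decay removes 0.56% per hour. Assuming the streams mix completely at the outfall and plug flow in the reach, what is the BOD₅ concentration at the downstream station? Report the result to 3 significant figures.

Mass balance: C = (0.4550·2.800 + 0.06090·70.30) / 0.5159 = 5.555/0.5159 = 10.77 mg/L.
0.56%/h lost → k = −ln(1 − 0.0056) = 0.005616 h⁻¹.
Applying C = C₀e^(−kt): 10.77 × 0.9433 = 10.16 mg/L.

10.2 mg/L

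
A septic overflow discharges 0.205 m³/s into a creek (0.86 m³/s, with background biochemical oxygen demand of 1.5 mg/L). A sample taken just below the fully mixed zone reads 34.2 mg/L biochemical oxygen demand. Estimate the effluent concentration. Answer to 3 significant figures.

171 mg/L

Mass balance: 0.8600·1.500 + 0.2050·Cₑ = 1.065·34.20
→ Cₑ = (1.065·34.20 − 0.8600·1.500) / 0.2050 = 171.4 mg/L.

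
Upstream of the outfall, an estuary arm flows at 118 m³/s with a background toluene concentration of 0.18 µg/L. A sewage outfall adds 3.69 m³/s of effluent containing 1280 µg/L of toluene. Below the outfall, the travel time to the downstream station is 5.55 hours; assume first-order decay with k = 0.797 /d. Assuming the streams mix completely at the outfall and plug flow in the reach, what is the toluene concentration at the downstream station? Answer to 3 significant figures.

32.4 µg/L

Flow-weighted average: C = (118.0·0.1800 + 3.690·1280) / 121.7 = 4744/121.7 = 38.99 µg/L.
After decay, C = 38.99 × e^(−kt) = 38.99 × 0.8317 = 32.43 µg/L.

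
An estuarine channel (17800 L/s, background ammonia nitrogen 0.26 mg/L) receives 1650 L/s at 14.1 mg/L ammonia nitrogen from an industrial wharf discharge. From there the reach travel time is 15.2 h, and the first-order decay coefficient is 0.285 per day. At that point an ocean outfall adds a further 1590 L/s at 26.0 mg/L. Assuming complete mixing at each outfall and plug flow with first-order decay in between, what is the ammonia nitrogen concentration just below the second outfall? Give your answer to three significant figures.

3.07 mg/L

Conservation of mass: C = (17800·0.2600 + 1650·14.10) / 19450 = 27890/19450 = 1.434 mg/L; combined flow 19450 L/s.
After decay, C = 1.434 × e^(−kt) = 1.434 × 0.8349 = 1.197 mg/L.
At the second outfall, C = (19450·1.197 + 1590·26.00) / (19450 + 1590) = 3.072 mg/L.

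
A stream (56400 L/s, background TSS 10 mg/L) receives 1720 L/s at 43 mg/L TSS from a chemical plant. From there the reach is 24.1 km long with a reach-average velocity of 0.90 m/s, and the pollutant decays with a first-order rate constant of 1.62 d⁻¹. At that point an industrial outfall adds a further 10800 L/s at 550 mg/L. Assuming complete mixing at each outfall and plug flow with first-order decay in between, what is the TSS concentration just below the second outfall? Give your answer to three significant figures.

Mixed concentration C = ΣQC/ΣQ = (56400·10.00 + 1720·43.00) / 58120 = 638000/58120 = 10.98 mg/L; combined flow 58120 L/s.
Travel time t = 24.1·1000 / 0.90 = 26780 s = 7.438 h.
First-order decay: C = 10.98·exp(−k·t) = 10.98·0.6053 = 6.644 mg/L.
Second outfall: C = (58120·6.644 + 10800·550.0)/68920 = 91.79 mg/L.

91.8 mg/L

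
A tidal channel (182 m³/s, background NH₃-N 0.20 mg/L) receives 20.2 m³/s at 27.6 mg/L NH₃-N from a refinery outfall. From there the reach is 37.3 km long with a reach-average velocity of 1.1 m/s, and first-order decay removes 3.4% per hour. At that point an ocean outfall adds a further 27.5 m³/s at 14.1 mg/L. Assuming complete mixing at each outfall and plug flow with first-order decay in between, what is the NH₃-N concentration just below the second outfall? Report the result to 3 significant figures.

Mass balance: C = (182.0·0.2000 + 20.20·27.60) / 202.2 = 593.9/202.2 = 2.937 mg/L; combined flow 202.2 m³/s.
Travel time t = 37.3·1000 / 1.1 = 33910 s = 9.419 h.
3.4%/h lost → k = −ln(1 − 0.034) = 0.03459 h⁻¹.
After decay, C = 2.937 × e^(−kt) = 2.937 × 0.7219 = 2.121 mg/L.
Second outfall: C = (202.2·2.121 + 27.50·14.10)/229.7 = 3.555 mg/L.

3.55 mg/L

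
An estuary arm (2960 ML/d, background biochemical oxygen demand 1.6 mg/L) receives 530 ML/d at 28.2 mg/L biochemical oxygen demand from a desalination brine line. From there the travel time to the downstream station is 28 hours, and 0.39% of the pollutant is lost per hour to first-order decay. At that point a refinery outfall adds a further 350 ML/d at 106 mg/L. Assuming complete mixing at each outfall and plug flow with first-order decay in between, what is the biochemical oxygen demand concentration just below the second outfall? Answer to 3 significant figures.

14.3 mg/L

Mixed concentration C = ΣQC/ΣQ = (2960·1.600 + 530.0·28.20) / 3490 = 19680/3490 = 5.640 mg/L; combined flow 3490 ML/d.
0.39%/h lost → k = −ln(1 − 0.0039) = 0.003908 h⁻¹.
Decay over the reach: 5.640·exp(−kt) = 5.640·0.8964 = 5.055 mg/L.
Second outfall: C = (3490·5.055 + 350.0·106.0)/3840 = 14.26 mg/L.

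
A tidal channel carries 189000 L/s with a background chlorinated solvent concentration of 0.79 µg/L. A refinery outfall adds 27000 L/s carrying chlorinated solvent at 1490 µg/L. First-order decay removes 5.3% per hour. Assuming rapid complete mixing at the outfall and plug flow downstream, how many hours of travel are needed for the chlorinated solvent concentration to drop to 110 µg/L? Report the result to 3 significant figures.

Conservation of mass: C = (189000·0.7900 + 27000·1490) / 216000 = 40380000/216000 = 186.9 µg/L.
5.3%/h lost → k = −ln(1 − 0.053) = 0.05446 h⁻¹.
186.9·exp(−k·t) = 110 → t = ln(186.9/110)/k = 35060 s = 9.738 h.

9.74 h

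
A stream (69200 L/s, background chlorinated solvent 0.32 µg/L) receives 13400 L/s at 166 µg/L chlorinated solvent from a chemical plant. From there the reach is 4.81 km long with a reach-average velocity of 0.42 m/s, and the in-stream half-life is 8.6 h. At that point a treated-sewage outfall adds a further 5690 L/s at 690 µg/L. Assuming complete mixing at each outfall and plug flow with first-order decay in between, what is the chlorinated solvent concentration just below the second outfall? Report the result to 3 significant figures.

Mass balance: C = (69200·0.3200 + 13400·166.0) / 82600 = 2247000/82600 = 27.20 µg/L; combined flow 82600 L/s.
Travel time t = 4.81·1000 / 0.42 = 11450 s = 3.181 h.
Half-life 8.6 h → k = ln 2 / 8.6 = 0.08060 h⁻¹ = 1.934 d⁻¹.
Applying C = C₀e^(−kt): 27.20 × 0.7738 = 21.05 µg/L.
Second outfall: C = (82600·21.05 + 5690·690.0)/88290 = 64.16 µg/L.

64.2 µg/L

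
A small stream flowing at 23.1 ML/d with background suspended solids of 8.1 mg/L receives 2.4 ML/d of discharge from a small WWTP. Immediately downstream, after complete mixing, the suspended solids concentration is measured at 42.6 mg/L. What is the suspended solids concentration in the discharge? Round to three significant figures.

Mass balance: 23.10·8.100 + 2.400·Cₑ = 25.50·42.60
→ Cₑ = (25.50·42.60 − 23.10·8.100) / 2.400 = 374.7 mg/L.

375 mg/L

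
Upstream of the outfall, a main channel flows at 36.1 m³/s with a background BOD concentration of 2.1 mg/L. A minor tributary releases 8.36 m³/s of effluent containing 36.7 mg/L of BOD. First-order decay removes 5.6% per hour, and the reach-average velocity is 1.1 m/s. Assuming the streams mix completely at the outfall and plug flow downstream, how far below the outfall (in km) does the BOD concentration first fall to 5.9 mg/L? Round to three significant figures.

After mixing, C = (36.10·2.100 + 8.360·36.70) / 44.46 = 382.6/44.46 = 8.606 mg/L.
5.6%/h lost → k = −ln(1 − 0.056) = 0.05763 h⁻¹.
Set 8.606·exp(−k·t) = 5.9 → t = ln(8.606/5.9)/k = 23580 s = 6.551 h.
Distance = v·t = 1.1·23580 = 25940 m = 25.94 km.

25.9 km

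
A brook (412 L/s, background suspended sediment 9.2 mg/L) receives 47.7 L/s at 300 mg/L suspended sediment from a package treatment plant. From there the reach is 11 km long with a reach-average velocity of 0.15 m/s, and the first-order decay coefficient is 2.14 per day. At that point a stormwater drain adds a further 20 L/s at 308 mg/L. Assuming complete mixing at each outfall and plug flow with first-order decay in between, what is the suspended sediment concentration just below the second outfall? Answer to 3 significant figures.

Mass balance: C = (412.0·9.200 + 47.70·300.0) / 459.7 = 18100/459.7 = 39.37 mg/L; combined flow 459.7 L/s.
Travel time t = 11·1000 / 0.15 = 73330 s = 20.37 h.
Applying C = C₀e^(−kt): 39.37 × 0.1626 = 6.403 mg/L.
At the second outfall, C = (459.7·6.403 + 20.00·308.0) / (459.7 + 20.00) = 18.98 mg/L.

19.0 mg/L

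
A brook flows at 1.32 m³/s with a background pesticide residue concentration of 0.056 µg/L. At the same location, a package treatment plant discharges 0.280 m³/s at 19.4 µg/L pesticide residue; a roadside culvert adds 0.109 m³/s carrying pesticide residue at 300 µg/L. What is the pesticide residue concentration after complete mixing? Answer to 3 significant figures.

22.4 µg/L

After mixing, C = (1.320·0.05600 + 0.2800·19.40 + 0.1090·300.0) / 1.709 = 38.21/1.709 = 22.36 µg/L.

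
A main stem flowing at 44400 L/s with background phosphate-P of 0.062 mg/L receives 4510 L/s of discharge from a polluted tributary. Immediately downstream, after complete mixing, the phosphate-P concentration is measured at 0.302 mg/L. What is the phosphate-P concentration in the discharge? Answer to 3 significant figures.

2.66 mg/L

Mass balance: 44400·0.06200 + 4510·Cₑ = 48910·0.3020
→ Cₑ = (48910·0.3020 − 44400·0.06200) / 4510 = 2.665 mg/L.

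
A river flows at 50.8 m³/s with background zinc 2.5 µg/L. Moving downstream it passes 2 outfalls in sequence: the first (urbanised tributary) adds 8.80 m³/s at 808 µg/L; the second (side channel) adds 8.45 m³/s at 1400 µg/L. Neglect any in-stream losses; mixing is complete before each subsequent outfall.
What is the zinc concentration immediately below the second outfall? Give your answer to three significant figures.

Outfall 1: combined Q = 59.60 m³/s; C = (50.80·2.500 + 8.800·808.0)/59.60 = 121.4 µg/L.
Outfall 2: combined Q = 68.05 m³/s; C = (59.60·121.4 + 8.450·1400)/68.05 = 280.2 µg/L.

280 µg/L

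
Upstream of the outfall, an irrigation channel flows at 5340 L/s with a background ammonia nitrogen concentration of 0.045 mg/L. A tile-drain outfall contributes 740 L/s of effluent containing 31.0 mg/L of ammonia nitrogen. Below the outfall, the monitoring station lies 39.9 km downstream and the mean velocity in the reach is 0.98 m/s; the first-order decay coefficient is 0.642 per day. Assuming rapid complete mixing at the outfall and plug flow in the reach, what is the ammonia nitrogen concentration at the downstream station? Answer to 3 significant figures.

Mixed concentration C = ΣQC/ΣQ = (5340·0.04500 + 740.0·31.00) / 6080 = 23180/6080 = 3.813 mg/L.
Travel time t = 39.9·1000 / 0.98 = 40710 s = 11.31 h.
After decay, C = 3.813 × e^(−kt) = 3.813 × 0.7389 = 2.817 mg/L.

2.82 mg/L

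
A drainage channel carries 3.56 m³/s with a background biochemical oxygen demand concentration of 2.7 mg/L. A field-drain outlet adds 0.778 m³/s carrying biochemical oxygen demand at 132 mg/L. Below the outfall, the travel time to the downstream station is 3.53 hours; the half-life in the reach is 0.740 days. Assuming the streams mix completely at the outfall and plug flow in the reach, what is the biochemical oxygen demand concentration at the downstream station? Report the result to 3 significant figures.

Mass balance: C = (3.560·2.700 + 0.7780·132.0) / 4.338 = 112.3/4.338 = 25.89 mg/L.
Half-life 0.740 d → k = ln 2 / 0.740 = 0.9367 d⁻¹.
First-order decay: C = 25.89·exp(−k·t) = 25.89·0.8713 = 22.56 mg/L.

22.6 mg/L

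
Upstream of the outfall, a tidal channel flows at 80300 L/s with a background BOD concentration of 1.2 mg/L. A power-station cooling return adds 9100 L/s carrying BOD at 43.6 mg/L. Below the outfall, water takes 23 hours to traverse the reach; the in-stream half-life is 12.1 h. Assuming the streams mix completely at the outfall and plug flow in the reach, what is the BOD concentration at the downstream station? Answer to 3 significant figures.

1.48 mg/L

Mixed concentration C = ΣQC/ΣQ = (80300·1.200 + 9100·43.60) / 89400 = 493100/89400 = 5.516 mg/L.
Half-life 12.1 h → k = ln 2 / 12.1 = 0.05728 h⁻¹ = 1.375 d⁻¹.
Applying C = C₀e^(−kt): 5.516 × 0.2678 = 1.477 mg/L.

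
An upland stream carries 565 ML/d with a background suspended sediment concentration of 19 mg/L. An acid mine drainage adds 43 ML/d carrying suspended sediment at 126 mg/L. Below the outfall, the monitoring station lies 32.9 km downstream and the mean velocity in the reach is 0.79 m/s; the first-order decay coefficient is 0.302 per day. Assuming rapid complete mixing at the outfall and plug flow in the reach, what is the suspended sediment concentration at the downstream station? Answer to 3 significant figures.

After mixing, C = (565.0·19.00 + 43.00·126.0) / 608.0 = 16150/608.0 = 26.57 mg/L.
Travel time t = 32.9·1000 / 0.79 = 41650 s = 11.57 h.
Decay over the reach: 26.57·exp(−kt) = 26.57·0.8645 = 22.97 mg/L.

23.0 mg/L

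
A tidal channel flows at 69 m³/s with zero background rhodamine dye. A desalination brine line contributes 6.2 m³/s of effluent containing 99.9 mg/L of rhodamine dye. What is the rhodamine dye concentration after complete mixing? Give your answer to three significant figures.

8.24 mg/L

Flow-weighted average: C = (69.00·0 + 6.200·99.90) / 75.20 = 619.4/75.20 = 8.236 mg/L.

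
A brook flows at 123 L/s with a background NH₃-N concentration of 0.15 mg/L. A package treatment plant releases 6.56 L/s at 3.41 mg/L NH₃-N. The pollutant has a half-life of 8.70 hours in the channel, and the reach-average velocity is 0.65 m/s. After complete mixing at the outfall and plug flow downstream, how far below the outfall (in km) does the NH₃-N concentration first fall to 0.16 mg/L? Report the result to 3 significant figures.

19.9 km

After mixing, C = (123.0·0.1500 + 6.560·3.410) / 129.6 = 40.82/129.6 = 0.3151 mg/L.
Half-life 8.70 h → k = ln 2 / 8.70 = 0.07967 h⁻¹ = 1.912 d⁻¹.
Set 0.3151·exp(−k·t) = 0.16 → t = ln(0.3151/0.16)/k = 30620 s = 8.505 h.
Distance = v·t = 0.65·30620 = 19900 m = 19.90 km.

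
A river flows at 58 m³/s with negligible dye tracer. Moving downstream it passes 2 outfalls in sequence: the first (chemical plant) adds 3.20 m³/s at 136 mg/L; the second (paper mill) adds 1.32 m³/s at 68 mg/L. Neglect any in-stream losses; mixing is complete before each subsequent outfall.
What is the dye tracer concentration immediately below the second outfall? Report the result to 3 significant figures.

Below outfall 1: Q → 61.20 m³/s, C = (58.00·0 + 3.200·136.0)/61.20 = 7.111 mg/L.
Below outfall 2: Q → 62.52 m³/s, C = (61.20·7.111 + 1.320·68.00)/62.52 = 8.397 mg/L.

8.40 mg/L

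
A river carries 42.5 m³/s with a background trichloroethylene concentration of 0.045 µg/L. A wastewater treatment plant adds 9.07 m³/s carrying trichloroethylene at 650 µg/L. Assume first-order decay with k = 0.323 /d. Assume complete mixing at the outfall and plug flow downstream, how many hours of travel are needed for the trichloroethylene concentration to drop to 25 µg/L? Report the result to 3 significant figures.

After mixing, C = (42.50·0.04500 + 9.070·650.0) / 51.57 = 5897/51.57 = 114.4 µg/L.
114.4·exp(−k·t) = 25 → t = ln(114.4/25)/k = 406700 s = 113.0 h.

113 h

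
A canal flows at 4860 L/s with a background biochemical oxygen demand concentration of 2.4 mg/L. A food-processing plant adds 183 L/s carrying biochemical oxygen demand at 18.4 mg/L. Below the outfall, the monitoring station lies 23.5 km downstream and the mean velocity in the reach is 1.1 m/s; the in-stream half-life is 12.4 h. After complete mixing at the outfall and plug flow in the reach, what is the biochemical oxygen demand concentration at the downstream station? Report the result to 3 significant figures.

After mixing, C = (4860·2.400 + 183.0·18.40) / 5043 = 15030/5043 = 2.981 mg/L.
Travel time t = 23.5·1000 / 1.1 = 21360 s = 5.934 h.
Half-life 12.4 h → k = ln 2 / 12.4 = 0.05590 h⁻¹ = 1.342 d⁻¹.
Applying C = C₀e^(−kt): 2.981 × 0.7177 = 2.139 mg/L.

2.14 mg/L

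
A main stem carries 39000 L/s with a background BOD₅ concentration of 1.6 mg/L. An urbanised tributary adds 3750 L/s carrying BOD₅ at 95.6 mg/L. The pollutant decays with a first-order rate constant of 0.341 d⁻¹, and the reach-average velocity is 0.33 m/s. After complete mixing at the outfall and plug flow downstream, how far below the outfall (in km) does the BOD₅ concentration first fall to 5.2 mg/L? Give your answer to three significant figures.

Flow-weighted average: C = (39000·1.600 + 3750·95.60) / 42750 = 420900/42750 = 9.846 mg/L.
Set 9.846·exp(−k·t) = 5.2 → t = ln(9.846/5.2)/k = 161700 s = 44.93 h.
Distance = v·t = 0.33·161700 = 53380 m = 53.38 km.

53.4 km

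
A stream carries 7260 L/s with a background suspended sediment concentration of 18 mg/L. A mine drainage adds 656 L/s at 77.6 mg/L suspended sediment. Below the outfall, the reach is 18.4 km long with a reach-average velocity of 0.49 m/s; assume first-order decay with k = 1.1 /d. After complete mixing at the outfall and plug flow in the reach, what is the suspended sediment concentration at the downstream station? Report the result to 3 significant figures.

14.2 mg/L

After mixing, C = (7260·18.00 + 656.0·77.60) / 7916 = 181600/7916 = 22.94 mg/L.
Travel time t = 18.4·1000 / 0.49 = 37550 s = 10.43 h.
First-order decay: C = 22.94·exp(−k·t) = 22.94·0.6200 = 14.22 mg/L.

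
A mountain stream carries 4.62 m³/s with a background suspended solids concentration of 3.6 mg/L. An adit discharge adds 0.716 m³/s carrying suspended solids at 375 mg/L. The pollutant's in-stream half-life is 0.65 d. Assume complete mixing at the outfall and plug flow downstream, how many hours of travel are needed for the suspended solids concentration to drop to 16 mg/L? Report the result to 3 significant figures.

Mass balance: C = (4.620·3.600 + 0.7160·375.0) / 5.336 = 285.1/5.336 = 53.44 mg/L.
Half-life 0.65 d → k = ln 2 / 0.65 = 1.066 d⁻¹.
53.44·exp(−k·t) = 16 → t = ln(53.44/16)/k = 97700 s = 27.14 h.

27.1 h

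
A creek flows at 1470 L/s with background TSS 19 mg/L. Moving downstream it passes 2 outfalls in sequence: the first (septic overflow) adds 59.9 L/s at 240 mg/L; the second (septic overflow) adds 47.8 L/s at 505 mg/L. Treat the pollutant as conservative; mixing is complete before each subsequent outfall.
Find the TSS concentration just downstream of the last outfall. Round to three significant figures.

42.1 mg/L

After outfall 1: Q = 1470 + 59.90 = 1530 L/s; C = (1470·19.00 + 59.90·240.0)/1530 = 27.65 mg/L.
After outfall 2: Q = 1530 + 47.80 = 1578 L/s; C = (1530·27.65 + 47.80·505.0)/1578 = 42.12 mg/L.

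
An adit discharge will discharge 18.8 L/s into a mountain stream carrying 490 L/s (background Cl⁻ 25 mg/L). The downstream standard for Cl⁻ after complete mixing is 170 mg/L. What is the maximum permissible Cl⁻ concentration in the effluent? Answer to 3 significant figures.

At the limit, (Qr·Cr + Qe·Cₑ)/(Qr + Qe) = 170:
Cₑ = (508.8·170 − 490.0·25.00) / 18.80 = 3949 mg/L.

3950 mg/L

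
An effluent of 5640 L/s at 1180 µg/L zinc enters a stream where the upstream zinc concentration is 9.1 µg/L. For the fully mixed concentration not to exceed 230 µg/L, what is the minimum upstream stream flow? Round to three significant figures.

24300 L/s

Set C_mix = 230: (Q·9.100 + 5640·1180) / (Q + 5640) = 230
→ Q = 5640·(1180 − 230)/(230 − 9.100) = 24260 L/s.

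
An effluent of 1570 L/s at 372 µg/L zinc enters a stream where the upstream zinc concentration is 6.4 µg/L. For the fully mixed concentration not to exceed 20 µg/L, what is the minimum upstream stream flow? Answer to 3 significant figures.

Set C_mix = 20: (Q·6.400 + 1570·372.0) / (Q + 1570) = 20
→ Q = 1570·(372.0 − 20)/(20 − 6.400) = 40640 L/s.

40600 L/s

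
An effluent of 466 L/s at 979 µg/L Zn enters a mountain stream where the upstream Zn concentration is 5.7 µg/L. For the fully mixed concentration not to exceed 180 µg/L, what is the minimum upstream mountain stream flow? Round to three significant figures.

2140 L/s

Set C_mix = 180: (Q·5.700 + 466.0·979.0) / (Q + 466.0) = 180
→ Q = 466.0·(979.0 − 180)/(180 − 5.700) = 2136 L/s.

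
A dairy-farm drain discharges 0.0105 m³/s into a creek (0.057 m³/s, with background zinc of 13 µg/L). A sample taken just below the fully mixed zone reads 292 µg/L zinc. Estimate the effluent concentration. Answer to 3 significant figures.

Mass balance: 0.05700·13.00 + 0.01050·Cₑ = 0.06750·292.0
→ Cₑ = (0.06750·292.0 − 0.05700·13.00) / 0.01050 = 1807 µg/L.

1810 µg/L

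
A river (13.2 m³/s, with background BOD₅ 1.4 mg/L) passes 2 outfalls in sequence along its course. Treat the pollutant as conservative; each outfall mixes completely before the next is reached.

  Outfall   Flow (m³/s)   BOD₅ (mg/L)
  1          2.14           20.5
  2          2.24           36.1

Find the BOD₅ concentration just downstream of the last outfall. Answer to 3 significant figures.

Below outfall 1: Q → 15.34 m³/s, C = (13.20·1.400 + 2.140·20.50)/15.34 = 4.065 mg/L.
Below outfall 2: Q → 17.58 m³/s, C = (15.34·4.065 + 2.240·36.10)/17.58 = 8.146 mg/L.

8.15 mg/L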